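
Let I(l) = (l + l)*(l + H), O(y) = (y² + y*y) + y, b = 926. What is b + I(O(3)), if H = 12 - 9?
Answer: 1934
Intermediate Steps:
O(y) = y + 2*y² (O(y) = (y² + y²) + y = 2*y² + y = y + 2*y²)
H = 3
I(l) = 2*l*(3 + l) (I(l) = (l + l)*(l + 3) = (2*l)*(3 + l) = 2*l*(3 + l))
b + I(O(3)) = 926 + 2*(3*(1 + 2*3))*(3 + 3*(1 + 2*3)) = 926 + 2*(3*(1 + 6))*(3 + 3*(1 + 6)) = 926 + 2*(3*7)*(3 + 3*7) = 926 + 2*21*(3 + 21) = 926 + 2*21*24 = 926 + 1008 = 1934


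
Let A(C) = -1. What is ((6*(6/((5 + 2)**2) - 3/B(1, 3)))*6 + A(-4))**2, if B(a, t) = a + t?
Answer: 1336336/2401 ≈ 556.57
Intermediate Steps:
((6*(6/((5 + 2)**2) - 3/B(1, 3)))*6 + A(-4))**2 = ((6*(6/((5 + 2)**2) - 3/(1 + 3)))*6 - 1)**2 = ((6*(6/(7**2) - 3/4))*6 - 1)**2 = ((6*(6/49 - 3*1/4))*6 - 1)**2 = ((6*(6*(1/49) - 3/4))*6 - 1)**2 = ((6*(6/49 - 3/4))*6 - 1)**2 = ((6*(-123/196))*6 - 1)**2 = (-369/98*6 - 1)**2 = (-1107/49 - 1)**2 = (-1156/49)**2 = 1336336/2401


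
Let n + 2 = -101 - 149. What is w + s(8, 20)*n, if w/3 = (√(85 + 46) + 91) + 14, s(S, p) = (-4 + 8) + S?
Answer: -2709 + 3*√131 ≈ -2674.7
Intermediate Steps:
s(S, p) = 4 + S
n = -252 (n = -2 + (-101 - 149) = -2 - 250 = -252)
w = 315 + 3*√131 (w = 3*((√(85 + 46) + 91) + 14) = 3*((√131 + 91) + 14) = 3*((91 + √131) + 14) = 3*(105 + √131) = 315 + 3*√131 ≈ 349.34)
w + s(8, 20)*n = (315 + 3*√131) + (4 + 8)*(-252) = (315 + 3*√131) + 12*(-252) = (315 + 3*√131) - 3024 = -2709 + 3*√131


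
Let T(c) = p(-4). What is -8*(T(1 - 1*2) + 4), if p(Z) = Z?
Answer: 0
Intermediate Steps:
T(c) = -4
-8*(T(1 - 1*2) + 4) = -8*(-4 + 4) = -8*0 = 0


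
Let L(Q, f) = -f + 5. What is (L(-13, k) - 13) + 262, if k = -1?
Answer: 255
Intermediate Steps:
L(Q, f) = 5 - f
(L(-13, k) - 13) + 262 = ((5 - 1*(-1)) - 13) + 262 = ((5 + 1) - 13) + 262 = (6 - 13) + 262 = -7 + 262 = 255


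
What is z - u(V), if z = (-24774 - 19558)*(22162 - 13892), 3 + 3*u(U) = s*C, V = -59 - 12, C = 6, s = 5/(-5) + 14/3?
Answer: -1099876939/3 ≈ -3.6663e+8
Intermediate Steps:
s = 11/3 (s = 5*(-⅕) + 14*(⅓) = -1 + 14/3 = 11/3 ≈ 3.6667)
V = -71
u(U) = 19/3 (u(U) = -1 + ((11/3)*6)/3 = -1 + (⅓)*22 = -1 + 22/3 = 19/3)
z = -366625640 (z = -44332*8270 = -366625640)
z - u(V) = -366625640 - 1*19/3 = -366625640 - 19/3 = -1099876939/3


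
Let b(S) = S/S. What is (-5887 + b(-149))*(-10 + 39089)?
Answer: -230018994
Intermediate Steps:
b(S) = 1
(-5887 + b(-149))*(-10 + 39089) = (-5887 + 1)*(-10 + 39089) = -5886*39079 = -230018994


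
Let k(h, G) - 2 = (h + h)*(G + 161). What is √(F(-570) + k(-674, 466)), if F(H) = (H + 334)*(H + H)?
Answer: I*√576154 ≈ 759.05*I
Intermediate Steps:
F(H) = 2*H*(334 + H) (F(H) = (334 + H)*(2*H) = 2*H*(334 + H))
k(h, G) = 2 + 2*h*(161 + G) (k(h, G) = 2 + (h + h)*(G + 161) = 2 + (2*h)*(161 + G) = 2 + 2*h*(161 + G))
√(F(-570) + k(-674, 466)) = √(2*(-570)*(334 - 570) + (2 + 322*(-674) + 2*466*(-674))) = √(2*(-570)*(-236) + (2 - 217028 - 628168)) = √(269040 - 845194) = √(-576154) = I*√576154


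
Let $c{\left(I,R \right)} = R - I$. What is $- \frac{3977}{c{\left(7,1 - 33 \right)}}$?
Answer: $\frac{3977}{39} \approx 101.97$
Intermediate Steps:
$- \frac{3977}{c{\left(7,1 - 33 \right)}} = - \frac{3977}{\left(1 - 33\right) - 7} = - \frac{3977}{-32 - 7} = - \frac{3977}{-39} = \left(-3977\right) \left(- \frac{1}{39}\right) = \frac{3977}{39}$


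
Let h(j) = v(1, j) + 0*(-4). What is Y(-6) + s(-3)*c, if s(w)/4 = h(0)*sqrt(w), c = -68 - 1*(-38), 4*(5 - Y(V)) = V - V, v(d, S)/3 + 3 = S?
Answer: 5 + 1080*I*sqrt(3) ≈ 5.0 + 1870.6*I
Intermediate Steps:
v(d, S) = -9 + 3*S
Y(V) = 5 (Y(V) = 5 - (V - V)/4 = 5 - 1/4*0 = 5 + 0 = 5)
c = -30 (c = -68 + 38 = -30)
h(j) = -9 + 3*j (h(j) = (-9 + 3*j) + 0*(-4) = (-9 + 3*j) + 0 = -9 + 3*j)
s(w) = -36*sqrt(w) (s(w) = 4*((-9 + 3*0)*sqrt(w)) = 4*((-9 + 0)*sqrt(w)) = 4*(-9*sqrt(w)) = -36*sqrt(w))
Y(-6) + s(-3)*c = 5 - 36*I*sqrt(3)*(-30) = 5 + 1080*I*sqrt(3)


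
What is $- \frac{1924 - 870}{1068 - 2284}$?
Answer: $\frac{527}{608} \approx 0.86678$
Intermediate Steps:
$- \frac{1924 - 870}{1068 - 2284} = - \frac{1054}{-1216} = - \frac{1054 \left(-1\right)}{1216} = \left(-1\right) \left(- \frac{527}{608}\right) = \frac{527}{608}$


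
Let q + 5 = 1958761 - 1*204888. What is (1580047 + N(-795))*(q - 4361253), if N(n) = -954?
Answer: -4117303401805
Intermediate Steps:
q = 1753868 (q = -5 + (1958761 - 1*204888) = -5 + (1958761 - 204888) = -5 + 1753873 = 1753868)
(1580047 + N(-795))*(q - 4361253) = (1580047 - 954)*(1753868 - 4361253) = 1579093*(-2607385) = -4117303401805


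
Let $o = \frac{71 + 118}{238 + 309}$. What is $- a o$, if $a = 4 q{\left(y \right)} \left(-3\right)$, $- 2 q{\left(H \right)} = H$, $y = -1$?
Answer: $\frac{1134}{547} \approx 2.0731$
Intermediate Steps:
$q{\left(H \right)} = - \frac{H}{2}$
$a = -6$ ($a = 4 \left(\left(- \frac{1}{2}\right) \left(-1\right)\right) \left(-3\right) = 4 \cdot \frac{1}{2} \left(-3\right) = 2 \left(-3\right) = -6$)
$o = \frac{189}{547} \approx 0.34552$
$- a o = \left(-1\right) \left(-6\right) \frac{189}{547} = 6 \cdot \frac{189}{547} = \frac{1134}{547}$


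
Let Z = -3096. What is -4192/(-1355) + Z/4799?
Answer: 15922328/6502645 ≈ 2.4486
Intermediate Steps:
-4192/(-1355) + Z/4799 = -4192/(-1355) - 3096/4799 = -4192*(-1/1355) - 3096*1/4799 = 4192/1355 - 3096/4799 = 15922328/6502645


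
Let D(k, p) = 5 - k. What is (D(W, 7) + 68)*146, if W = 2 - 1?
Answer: 10512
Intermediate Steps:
W = 1
(D(W, 7) + 68)*146 = ((5 - 1*1) + 68)*146 = ((5 - 1) + 68)*146 = (4 + 68)*146 = 72*146 = 10512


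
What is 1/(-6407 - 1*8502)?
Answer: -1/14909 ≈ -6.7074e-5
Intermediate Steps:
1/(-6407 - 1*8502) = 1/(-6407 - 8502) = 1/(-14909) = -1/14909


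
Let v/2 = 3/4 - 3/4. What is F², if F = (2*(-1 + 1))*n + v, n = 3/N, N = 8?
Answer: 0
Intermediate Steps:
v = 0 (v = 2*(3/4 - 3/4) = 2*(3*(¼) - 3*¼) = 2*(¾ - ¾) = 2*0 = 0)
n = 3/8 ≈ 0.37500
F = 0 (F = (2*(-1 + 1))*(3/8) + 0 = (2*0)*(3/8) + 0 = 0*(3/8) + 0 = 0 + 0 = 0)
F² = 0² = 0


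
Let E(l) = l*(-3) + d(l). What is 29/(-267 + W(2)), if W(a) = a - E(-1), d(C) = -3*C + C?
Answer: -29/270 ≈ -0.10741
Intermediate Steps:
d(C) = -2*C
E(l) = -5*l (E(l) = l*(-3) - 2*l = -3*l - 2*l = -5*l)
W(a) = -5 + a (W(a) = a - (-5)*(-1) = a - 1*5 = a - 5 = -5 + a)
29/(-267 + W(2)) = 29/(-267 + (-5 + 2)) = 29/(-267 - 3) = 29/(-270) = 29*(-1/270) = -29/270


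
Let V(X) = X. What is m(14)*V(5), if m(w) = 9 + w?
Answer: 115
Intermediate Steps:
m(14)*V(5) = (9 + 14)*5 = 23*5 = 115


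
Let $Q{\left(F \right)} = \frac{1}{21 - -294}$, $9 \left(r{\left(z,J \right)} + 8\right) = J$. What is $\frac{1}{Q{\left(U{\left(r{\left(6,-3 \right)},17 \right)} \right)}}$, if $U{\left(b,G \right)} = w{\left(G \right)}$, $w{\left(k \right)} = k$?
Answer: $315$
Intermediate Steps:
$r{\left(z,J \right)} = -8 + \frac{J}{9}$
$U{\left(b,G \right)} = G$
$Q{\left(F \right)} = \frac{1}{315}$ ($Q{\left(F \right)} = \frac{1}{21 + 294} = \frac{1}{315}$)
$\frac{1}{Q{\left(U{\left(r{\left(6,-3 \right)},17 \right)} \right)}} = \frac{1}{\frac{1}{315}} = 315$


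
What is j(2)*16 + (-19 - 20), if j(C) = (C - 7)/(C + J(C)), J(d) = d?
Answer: -59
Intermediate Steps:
j(C) = (-7 + C)/(2*C) (j(C) = (C - 7)/(C + C) = (-7 + C)/((2*C)) = (-7 + C)*(1/(2*C)) = (-7 + C)/(2*C))
j(2)*16 + (-19 - 20) = ((½)*(-7 + 2)/2)*16 + (-19 - 20) = ((½)*(½)*(-5))*16 - 39 = -5/4*16 - 39 = -20 - 39 = -59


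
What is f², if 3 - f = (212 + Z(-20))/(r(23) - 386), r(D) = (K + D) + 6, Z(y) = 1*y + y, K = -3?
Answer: 97969/8100 ≈ 12.095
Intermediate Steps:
Z(y) = 2*y (Z(y) = y + y = 2*y)
r(D) = 3 + D (r(D) = (-3 + D) + 6 = 3 + D)
f = 313/90 (f = 3 - (212 + 2*(-20))/((3 + 23) - 386) = 3 - (212 - 40)/(26 - 386) = 3 - 172/(-360) = 3 - 172*(-1)/360 = 3 - 1*(-43/90) = 3 + 43/90 = 313/90 ≈ 3.4778)
f² = (313/90)² = 97969/8100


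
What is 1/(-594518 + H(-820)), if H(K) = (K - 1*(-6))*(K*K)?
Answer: -1/547928118 ≈ -1.8251e-9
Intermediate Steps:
H(K) = K**2*(6 + K) (H(K) = (K + 6)*K**2 = (6 + K)*K**2 = K**2*(6 + K))
1/(-594518 + H(-820)) = 1/(-594518 + (-820)**2*(6 - 820)) = 1/(-594518 + 672400*(-814)) = 1/(-594518 - 547333600) = 1/(-547928118) = -1/547928118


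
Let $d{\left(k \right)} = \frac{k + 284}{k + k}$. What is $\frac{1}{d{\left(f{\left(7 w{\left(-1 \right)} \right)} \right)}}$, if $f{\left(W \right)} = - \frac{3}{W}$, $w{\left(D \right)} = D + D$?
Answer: $\frac{6}{3979} \approx 0.0015079$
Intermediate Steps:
$w{\left(D \right)} = 2 D$
$d{\left(k \right)} = \frac{284 + k}{2 k}$
$\frac{1}{d{\left(f{\left(7 w{\left(-1 \right)} \right)} \right)}} = \frac{1}{\frac{1}{2} \frac{1}{\left(-3\right) \frac{1}{7 \cdot 2 \left(-1\right)}} \left(284 - \frac{3}{7 \cdot 2 \left(-1\right)}\right)} = \frac{1}{\frac{1}{2} \frac{1}{\left(-3\right) \frac{1}{7 \left(-2\right)}} \left(284 - \frac{3}{7 \left(-2\right)}\right)} = \frac{1}{\frac{1}{2} \frac{1}{\left(-3\right) \frac{1}{-14}} \left(284 - \frac{3}{-14}\right)} = \frac{1}{\frac{1}{2} \frac{1}{\left(-3\right) \left(- \frac{1}{14}\right)} \left(284 - - \frac{3}{14}\right)} = \frac{1}{\frac{1}{2} \frac{1}{\frac{3}{14}} \left(284 + \frac{3}{14}\right)} = \frac{1}{\frac{1}{2} \cdot \frac{14}{3} \cdot \frac{3979}{14}} = \frac{1}{\frac{3979}{6}} = \frac{6}{3979}$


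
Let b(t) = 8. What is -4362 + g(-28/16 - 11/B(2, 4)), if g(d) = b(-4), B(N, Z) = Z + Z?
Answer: -4354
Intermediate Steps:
B(N, Z) = 2*Z
g(d) = 8
-4362 + g(-28/16 - 11/B(2, 4)) = -4362 + 8 = -4354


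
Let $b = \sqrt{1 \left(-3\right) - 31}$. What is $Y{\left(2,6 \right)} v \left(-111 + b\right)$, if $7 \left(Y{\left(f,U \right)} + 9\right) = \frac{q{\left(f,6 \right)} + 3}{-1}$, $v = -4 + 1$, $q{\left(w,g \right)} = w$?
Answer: $- \frac{22644}{7} + \frac{204 i \sqrt{34}}{7} \approx -3234.9 + 169.93 i$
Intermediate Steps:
$v = -3$
$Y{\left(f,U \right)} = - \frac{66}{7} - \frac{f}{7}$ ($Y{\left(f,U \right)} = -9 + \frac{\frac{1}{-1} \left(f + 3\right)}{7} = -9 + \frac{\left(-1\right) \left(3 + f\right)}{7} = -9 + \frac{-3 - f}{7} = -9 - \left(\frac{3}{7} + \frac{f}{7}\right) = - \frac{66}{7} - \frac{f}{7}$)
$b = i \sqrt{34}$ ($b = \sqrt{-3 - 31} = \sqrt{-34} = i \sqrt{34} \approx 5.8309 i$)
$Y{\left(2,6 \right)} v \left(-111 + b\right) = \left(- \frac{66}{7} - \frac{2}{7}\right) \left(-3\right) \left(-111 + i \sqrt{34}\right) = \left(- \frac{68}{7}\right) \left(-3\right) \left(-111 + i \sqrt{34}\right) = \frac{204 \left(-111 + i \sqrt{34}\right)}{7} = - \frac{22644}{7} + \frac{204 i \sqrt{34}}{7}$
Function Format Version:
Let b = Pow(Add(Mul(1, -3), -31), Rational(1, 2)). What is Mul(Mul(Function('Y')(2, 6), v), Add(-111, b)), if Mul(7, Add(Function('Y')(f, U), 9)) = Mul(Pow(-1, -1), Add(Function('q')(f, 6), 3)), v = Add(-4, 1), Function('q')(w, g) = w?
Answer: Add(Rational(-22644, 7), Mul(Rational(204, 7), I, Pow(34, Rational(1, 2)))) ≈ Add(-3234.9, Mul(169.93, I))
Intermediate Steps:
v = -3
Function('Y')(f, U) = Add(Rational(-66, 7), Mul(Rational(-1, 7), f)) (Function('Y')(f, U) = Add(-9, Mul(Rational(1, 7), Mul(Pow(-1, -1), Add(f, 3)))) = Add(-9, Mul(Rational(1, 7), Mul(-1, Add(3, f)))) = Add(-9, Mul(Rational(1, 7), Add(-3, Mul(-1, f)))) = Add(-9, Add(Rational(-3, 7), Mul(Rational(-1, 7), f))) = Add(Rational(-66, 7), Mul(Rational(-1, 7), f)))
b = Mul(I, Pow(34, Rational(1, 2))) (b = Pow(Add(-3, -31), Rational(1, 2)) = Pow(-34, Rational(1, 2)) = Mul(I, Pow(34, Rational(1, 2))) ≈ Mul(5.8309, I))
Mul(Mul(Function('Y')(2, 6), v), Add(-111, b)) = Mul(Mul(Add(Rational(-66, 7), Mul(Rational(-1, 7), 2)), -3), Add(-111, Mul(I, Pow(34, Rational(1, 2))))) = Mul(Mul(Add(Rational(-66, 7), Rational(-2, 7)), -3), Add(-111, Mul(I, Pow(34, Rational(1, 2))))) = Mul(Mul(Rational(-68, 7), -3), Add(-111, Mul(I, Pow(34, Rational(1, 2))))) = Mul(Rational(204, 7), Add(-111, Mul(I, Pow(34, Rational(1, 2))))) = Add(Rational(-22644, 7), Mul(Rational(204, 7), I, Pow(34, Rational(1, 2))))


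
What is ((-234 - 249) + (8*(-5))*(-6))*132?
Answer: -32076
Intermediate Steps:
((-234 - 249) + (8*(-5))*(-6))*132 = (-483 - 40*(-6))*132 = (-483 + 240)*132 = -243*132 = -32076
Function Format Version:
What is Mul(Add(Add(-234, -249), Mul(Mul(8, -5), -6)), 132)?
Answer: -32076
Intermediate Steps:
Mul(Add(Add(-234, -249), Mul(Mul(8, -5), -6)), 132) = Mul(Add(-483, Mul(-40, -6)), 132) = Mul(Add(-483, 240), 132) = Mul(-243, 132) = -32076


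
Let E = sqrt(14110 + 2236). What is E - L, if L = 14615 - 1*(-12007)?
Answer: -26622 + sqrt(16346) ≈ -26494.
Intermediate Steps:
E = sqrt(16346) ≈ 127.85
L = 26622 (L = 14615 + 12007 = 26622)
E - L = sqrt(16346) - 1*26622 = sqrt(16346) - 26622 = -26622 + sqrt(16346)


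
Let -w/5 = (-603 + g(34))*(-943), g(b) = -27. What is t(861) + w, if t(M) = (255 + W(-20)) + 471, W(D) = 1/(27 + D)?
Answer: -20788067/7 ≈ -2.9697e+6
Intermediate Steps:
w = -2970450 (w = -5*(-603 - 27)*(-943) = -(-3150)*(-943) = -5*594090 = -2970450)
t(M) = 5083/7 (t(M) = (255 + 1/(27 - 20)) + 471 = (255 + 1/7) + 471 = 1786/7 + 471 = 5083/7)
t(861) + w = 5083/7 - 2970450 = -20788067/7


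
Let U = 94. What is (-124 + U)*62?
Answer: -1860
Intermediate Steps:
(-124 + U)*62 = (-124 + 94)*62 = -30*62 = -1860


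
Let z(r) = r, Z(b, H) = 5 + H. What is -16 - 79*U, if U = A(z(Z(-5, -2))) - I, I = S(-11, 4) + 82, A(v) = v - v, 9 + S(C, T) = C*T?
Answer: 2275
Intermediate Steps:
S(C, T) = -9 + C*T
A(v) = 0
I = 29 (I = (-9 - 11*4) + 82 = (-9 - 44) + 82 = -53 + 82 = 29)
U = -29 (U = 0 - 1*29 = 0 - 29 = -29)
-16 - 79*U = -16 - 79*(-29) = -16 + 2291 = 2275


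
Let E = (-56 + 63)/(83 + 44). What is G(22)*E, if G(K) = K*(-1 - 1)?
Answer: -308/127 ≈ -2.4252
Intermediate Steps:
G(K) = -2*K (G(K) = K*(-2) = -2*K)
E = 7/127 ≈ 0.055118
G(22)*E = -2*22*(7/127) = -44*7/127 = -308/127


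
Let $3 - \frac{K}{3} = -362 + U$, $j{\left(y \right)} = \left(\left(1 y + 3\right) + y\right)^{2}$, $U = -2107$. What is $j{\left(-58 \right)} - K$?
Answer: $5353$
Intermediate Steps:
$j{\left(y \right)} = \left(3 + 2 y\right)^{2}$ ($j{\left(y \right)} = \left(\left(y + 3\right) + y\right)^{2} = \left(\left(3 + y\right) + y\right)^{2} = \left(3 + 2 y\right)^{2}$)
$K = 7416$ ($K = 9 - 3 \left(-362 - 2107\right) = 9 - -7407 = 9 + 7407 = 7416$)
$j{\left(-58 \right)} - K = \left(3 + 2 \left(-58\right)\right)^{2} - 7416 = \left(3 - 116\right)^{2} - 7416 = \left(-113\right)^{2} - 7416 = 12769 - 7416 = 5353$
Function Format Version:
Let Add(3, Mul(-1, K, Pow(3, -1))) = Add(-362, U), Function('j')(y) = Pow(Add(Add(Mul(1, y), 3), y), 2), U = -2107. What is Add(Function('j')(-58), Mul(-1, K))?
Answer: 5353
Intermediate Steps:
Function('j')(y) = Pow(Add(3, Mul(2, y)), 2) (Function('j')(y) = Pow(Add(Add(y, 3), y), 2) = Pow(Add(Add(3, y), y), 2) = Pow(Add(3, Mul(2, y)), 2))
K = 7416 (K = Add(9, Mul(-3, Add(-362, -2107))) = Add(9, Mul(-3, -2469)) = Add(9, 7407) = 7416)
Add(Function('j')(-58), Mul(-1, K)) = Add(Pow(Add(3, Mul(2, -58)), 2), Mul(-1, 7416)) = Add(Pow(Add(3, -116), 2), -7416) = Add(Pow(-113, 2), -7416) = Add(12769, -7416) = 5353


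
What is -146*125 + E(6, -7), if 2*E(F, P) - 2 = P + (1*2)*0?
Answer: -36505/2 ≈ -18253.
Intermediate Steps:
E(F, P) = 1 + P/2 (E(F, P) = 1 + (P + (1*2)*0)/2 = 1 + (P + 2*0)/2 = 1 + (P + 0)/2 = 1 + P/2)
-146*125 + E(6, -7) = -146*125 + (1 + (½)*(-7)) = -18250 + (1 - 7/2) = -18250 - 5/2 = -36505/2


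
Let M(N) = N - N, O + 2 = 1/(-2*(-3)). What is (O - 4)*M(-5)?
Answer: 0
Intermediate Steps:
O = -11/6 (O = -2 + 1/(-2*(-3)) = -2 + 1/6 = -11/6 ≈ -1.8333)
M(N) = 0
(O - 4)*M(-5) = (-11/6 - 4)*0 = -35/6*0 = 0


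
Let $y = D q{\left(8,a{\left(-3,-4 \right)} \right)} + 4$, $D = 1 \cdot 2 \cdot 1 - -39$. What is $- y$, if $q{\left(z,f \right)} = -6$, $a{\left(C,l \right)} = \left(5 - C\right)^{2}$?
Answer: $242$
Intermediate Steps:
$D = 41$ ($D = 2 \cdot 1 + 39 = 2 + 39 = 41$)
$y = -242$ ($y = 41 \left(-6\right) + 4 = -246 + 4 = -242$)
$- y = \left(-1\right) \left(-242\right) = 242$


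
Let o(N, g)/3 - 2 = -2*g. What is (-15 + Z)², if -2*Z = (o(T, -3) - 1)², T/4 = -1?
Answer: 312481/4 ≈ 78120.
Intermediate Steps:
T = -4 (T = 4*(-1) = -4)
o(N, g) = 6 - 6*g (o(N, g) = 6 + 3*(-2*g) = 6 - 6*g)
Z = -529/2 (Z = -((6 - 6*(-3)) - 1)²/2 = -((6 + 18) - 1)²/2 = -(24 - 1)²/2 = -½*23² = -½*529 = -529/2 ≈ -264.50)
(-15 + Z)² = (-15 - 529/2)² = (-559/2)² = 312481/4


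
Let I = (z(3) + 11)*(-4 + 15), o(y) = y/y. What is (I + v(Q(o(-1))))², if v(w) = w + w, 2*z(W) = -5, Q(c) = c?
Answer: 36481/4 ≈ 9120.3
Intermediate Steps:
o(y) = 1
z(W) = -5/2 (z(W) = (½)*(-5) = -5/2)
v(w) = 2*w
I = 187/2 (I = (-5/2 + 11)*(-4 + 15) = (17/2)*11 = 187/2 ≈ 93.500)
(I + v(Q(o(-1))))² = (187/2 + 2*1)² = (187/2 + 2)² = (191/2)² = 36481/4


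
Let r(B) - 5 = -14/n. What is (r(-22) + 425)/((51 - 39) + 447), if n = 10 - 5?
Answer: 712/765 ≈ 0.93072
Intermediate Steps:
n = 5
r(B) = 11/5 (r(B) = 5 - 14/5 = 11/5)
(r(-22) + 425)/((51 - 39) + 447) = (11/5 + 425)/((51 - 39) + 447) = 2136/(5*(12 + 447)) = (2136/5)/459 = (2136/5)*(1/459) = 712/765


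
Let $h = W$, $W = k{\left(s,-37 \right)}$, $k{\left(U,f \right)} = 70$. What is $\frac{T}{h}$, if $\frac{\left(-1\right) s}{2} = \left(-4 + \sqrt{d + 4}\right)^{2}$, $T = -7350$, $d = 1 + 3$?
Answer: $-105$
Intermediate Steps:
$d = 4$
$s = - 2 \left(-4 + 2 \sqrt{2}\right)^{2}$ ($s = - 2 \left(-4 + \sqrt{4 + 4}\right)^{2} = - 2 \left(-4 + \sqrt{8}\right)^{2} = - 2 \left(-4 + 2 \sqrt{2}\right)^{2} \approx -2.7452$)
$W = 70$
$h = 70$
$\frac{T}{h} = - \frac{7350}{70} = \left(-7350\right) \frac{1}{70} = -105$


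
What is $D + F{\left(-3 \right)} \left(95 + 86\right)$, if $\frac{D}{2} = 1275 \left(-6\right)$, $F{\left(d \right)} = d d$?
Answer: $-13671$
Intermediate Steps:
$F{\left(d \right)} = d^{2}$
$D = -15300$ ($D = 2 \cdot 1275 \left(-6\right) = 2 \left(-7650\right) = -15300$)
$D + F{\left(-3 \right)} \left(95 + 86\right) = -15300 + \left(-3\right)^{2} \left(95 + 86\right) = -15300 + 9 \cdot 181 = -15300 + 1629 = -13671$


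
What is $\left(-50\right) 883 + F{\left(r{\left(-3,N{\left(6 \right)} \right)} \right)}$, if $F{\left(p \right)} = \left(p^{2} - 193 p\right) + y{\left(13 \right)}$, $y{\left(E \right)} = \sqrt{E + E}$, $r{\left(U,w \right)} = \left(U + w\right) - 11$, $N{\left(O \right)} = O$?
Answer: $-42542 + \sqrt{26} \approx -42537.0$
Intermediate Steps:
$r{\left(U,w \right)} = -11 + U + w$
$y{\left(E \right)} = \sqrt{2} \sqrt{E}$ ($y{\left(E \right)} = \sqrt{2 E} = \sqrt{2} \sqrt{E}$)
$F{\left(p \right)} = \sqrt{26} + p^{2} - 193 p$ ($F{\left(p \right)} = \left(p^{2} - 193 p\right) + \sqrt{2} \sqrt{13} = \left(p^{2} - 193 p\right) + \sqrt{26} = \sqrt{26} + p^{2} - 193 p$)
$\left(-50\right) 883 + F{\left(r{\left(-3,N{\left(6 \right)} \right)} \right)} = \left(-50\right) 883 + \left(\sqrt{26} + \left(-11 - 3 + 6\right)^{2} - 193 \left(-11 - 3 + 6\right)\right) = -44150 + \left(\sqrt{26} + \left(-8\right)^{2} - -1544\right) = -44150 + \left(\sqrt{26} + 64 + 1544\right) = -44150 + \left(1608 + \sqrt{26}\right) = -42542 + \sqrt{26}$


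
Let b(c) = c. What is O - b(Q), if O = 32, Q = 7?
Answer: 25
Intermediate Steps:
O - b(Q) = 32 - 1*7 = 32 - 7 = 25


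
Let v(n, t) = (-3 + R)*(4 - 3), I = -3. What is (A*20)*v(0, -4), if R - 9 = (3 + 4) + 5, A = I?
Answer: -1080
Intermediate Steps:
A = -3
R = 21 (R = 9 + ((3 + 4) + 5) = 9 + (7 + 5) = 9 + 12 = 21)
v(n, t) = 18 (v(n, t) = (-3 + 21)*(4 - 3) = 18*1 = 18)
(A*20)*v(0, -4) = -3*20*18 = -60*18 = -1080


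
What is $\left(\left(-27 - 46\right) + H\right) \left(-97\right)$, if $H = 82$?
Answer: $-873$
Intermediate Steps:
$\left(\left(-27 - 46\right) + H\right) \left(-97\right) = \left(\left(-27 - 46\right) + 82\right) \left(-97\right) = \left(-73 + 82\right) \left(-97\right) = 9 \left(-97\right) = -873$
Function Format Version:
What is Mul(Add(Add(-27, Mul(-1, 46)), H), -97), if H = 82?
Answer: -873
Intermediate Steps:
Mul(Add(Add(-27, Mul(-1, 46)), H), -97) = Mul(Add(Add(-27, Mul(-1, 46)), 82), -97) = Mul(Add(Add(-27, -46), 82), -97) = Mul(Add(-73, 82), -97) = Mul(9, -97) = -873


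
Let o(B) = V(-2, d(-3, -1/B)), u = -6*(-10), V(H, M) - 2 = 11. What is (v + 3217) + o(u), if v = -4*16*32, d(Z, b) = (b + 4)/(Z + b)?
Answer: 1182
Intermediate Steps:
d(Z, b) = (4 + b)/(Z + b)
V(H, M) = 13 (V(H, M) = 2 + 11 = 13)
u = 60
v = -2048 (v = -64*32 = -2048)
o(B) = 13
(v + 3217) + o(u) = (-2048 + 3217) + 13 = 1169 + 13 = 1182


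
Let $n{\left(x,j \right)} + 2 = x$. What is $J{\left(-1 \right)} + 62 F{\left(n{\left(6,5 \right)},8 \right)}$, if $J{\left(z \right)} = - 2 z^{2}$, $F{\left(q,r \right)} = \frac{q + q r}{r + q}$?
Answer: $184$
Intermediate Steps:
$n{\left(x,j \right)} = -2 + x$
$F{\left(q,r \right)} = \frac{q + q r}{q + r}$
$J{\left(-1 \right)} + 62 F{\left(n{\left(6,5 \right)},8 \right)} = - 2 \left(-1\right)^{2} + 62 \frac{\left(-2 + 6\right) \left(1 + 8\right)}{\left(-2 + 6\right) + 8} = \left(-2\right) 1 + 62 \cdot 4 \frac{1}{4 + 8} \cdot 9 = -2 + 62 \cdot 4 \cdot \frac{1}{12} \cdot 9 = -2 + 62 \cdot 3 = -2 + 186 = 184$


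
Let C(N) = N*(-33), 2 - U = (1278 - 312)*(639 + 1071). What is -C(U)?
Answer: -54511314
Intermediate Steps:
U = -1651858 (U = 2 - (1278 - 312)*(639 + 1071) = 2 - 966*1710 = 2 - 1*1651860 = 2 - 1651860 = -1651858)
C(N) = -33*N
-C(U) = -(-33)*(-1651858) = -1*54511314 = -54511314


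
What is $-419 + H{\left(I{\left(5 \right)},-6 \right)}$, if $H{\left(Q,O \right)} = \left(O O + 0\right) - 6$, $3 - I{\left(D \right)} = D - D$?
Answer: $-389$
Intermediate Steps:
$I{\left(D \right)} = 3$ ($I{\left(D \right)} = 3 - \left(D - D\right) = 3 - 0 = 3 + 0 = 3$)
$H{\left(Q,O \right)} = -6 + O^{2}$ ($H{\left(Q,O \right)} = \left(O^{2} + 0\right) - 6 = O^{2} - 6 = -6 + O^{2}$)
$-419 + H{\left(I{\left(5 \right)},-6 \right)} = -419 - \left(6 - \left(-6\right)^{2}\right) = -419 + \left(-6 + 36\right) = -419 + 30 = -389$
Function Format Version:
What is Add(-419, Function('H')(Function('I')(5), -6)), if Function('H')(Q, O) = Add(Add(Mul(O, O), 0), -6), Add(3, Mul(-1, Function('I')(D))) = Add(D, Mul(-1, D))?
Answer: -389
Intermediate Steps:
Function('I')(D) = 3 (Function('I')(D) = Add(3, Mul(-1, Add(D, Mul(-1, D)))) = Add(3, Mul(-1, 0)) = Add(3, 0) = 3)
Function('H')(Q, O) = Add(-6, Pow(O, 2)) (Function('H')(Q, O) = Add(Add(Pow(O, 2), 0), -6) = Add(Pow(O, 2), -6) = Add(-6, Pow(O, 2)))
Add(-419, Function('H')(Function('I')(5), -6)) = Add(-419, Add(-6, Pow(-6, 2))) = Add(-419, Add(-6, 36)) = Add(-419, 30) = -389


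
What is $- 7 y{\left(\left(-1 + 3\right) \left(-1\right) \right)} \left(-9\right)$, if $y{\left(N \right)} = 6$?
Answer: $378$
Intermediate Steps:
$- 7 y{\left(\left(-1 + 3\right) \left(-1\right) \right)} \left(-9\right) = \left(-7\right) 6 \left(-9\right) = \left(-42\right) \left(-9\right) = 378$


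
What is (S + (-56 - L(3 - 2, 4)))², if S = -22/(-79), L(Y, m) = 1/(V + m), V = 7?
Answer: 2352347001/755161 ≈ 3115.0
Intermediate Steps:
L(Y, m) = 1/(7 + m)
S = 22/79 (S = -22*(-1/79) = 22/79 ≈ 0.27848)
(S + (-56 - L(3 - 2, 4)))² = (22/79 + (-56 - 1/(7 + 4)))² = (22/79 + (-56 - 1/11))² = (22/79 - 617/11)² = (-48501/869)² = 2352347001/755161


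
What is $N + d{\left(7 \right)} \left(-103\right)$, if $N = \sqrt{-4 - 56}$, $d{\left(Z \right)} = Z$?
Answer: $-721 + 2 i \sqrt{15} \approx -721.0 + 7.746 i$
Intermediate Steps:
$N = 2 i \sqrt{15}$ ($N = \sqrt{-60} = 2 i \sqrt{15} \approx 7.746 i$)
$N + d{\left(7 \right)} \left(-103\right) = 2 i \sqrt{15} + 7 \left(-103\right) = 2 i \sqrt{15} - 721 = -721 + 2 i \sqrt{15}$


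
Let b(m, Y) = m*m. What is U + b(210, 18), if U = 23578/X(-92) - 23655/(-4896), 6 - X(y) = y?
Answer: 3546214813/79968 ≈ 44345.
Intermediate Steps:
X(y) = 6 - y
b(m, Y) = m²
U = 19626013/79968 (U = 23578/(6 - 1*(-92)) - 23655/(-4896) = 23578/(6 + 92) - 23655*(-1/4896) = 23578/98 + 7885/1632 = 23578*(1/98) + 7885/1632 = 11789/49 + 7885/1632 = 19626013/79968 ≈ 245.42)
U + b(210, 18) = 19626013/79968 + 210² = 19626013/79968 + 44100 = 3546214813/79968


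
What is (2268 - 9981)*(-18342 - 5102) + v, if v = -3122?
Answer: 180820450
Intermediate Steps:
(2268 - 9981)*(-18342 - 5102) + v = (2268 - 9981)*(-18342 - 5102) - 3122 = -7713*(-23444) - 3122 = 180823572 - 3122 = 180820450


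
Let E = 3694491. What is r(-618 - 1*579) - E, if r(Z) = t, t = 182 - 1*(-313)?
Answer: -3693996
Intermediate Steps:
t = 495 (t = 182 + 313 = 495)
r(Z) = 495
r(-618 - 1*579) - E = 495 - 1*3694491 = 495 - 3694491 = -3693996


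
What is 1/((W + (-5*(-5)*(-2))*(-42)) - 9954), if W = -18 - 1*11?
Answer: -1/7883 ≈ -0.00012686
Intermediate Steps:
W = -29 (W = -18 - 11 = -29)
1/((W + (-5*(-5)*(-2))*(-42)) - 9954) = 1/((-29 + (-5*(-5)*(-2))*(-42)) - 9954) = 1/((-29 + (25*(-2))*(-42)) - 9954) = 1/((-29 - 50*(-42)) - 9954) = 1/((-29 + 2100) - 9954) = 1/(2071 - 9954) = 1/(-7883) = -1/7883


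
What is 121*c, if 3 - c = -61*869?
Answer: 6414452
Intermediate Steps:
c = 53012 (c = 3 - (-61)*869 = 3 - 1*(-53009) = 3 + 53009 = 53012)
121*c = 121*53012 = 6414452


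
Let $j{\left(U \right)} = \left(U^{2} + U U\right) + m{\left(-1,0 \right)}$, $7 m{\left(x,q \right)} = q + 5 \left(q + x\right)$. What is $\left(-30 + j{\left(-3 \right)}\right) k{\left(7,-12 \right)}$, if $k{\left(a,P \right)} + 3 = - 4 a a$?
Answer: $\frac{17711}{7} \approx 2530.1$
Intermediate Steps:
$m{\left(x,q \right)} = \frac{5 x}{7} + \frac{6 q}{7}$ ($m{\left(x,q \right)} = \frac{q + 5 \left(q + x\right)}{7} = \frac{q + \left(5 q + 5 x\right)}{7} = \frac{5 x + 6 q}{7} = \frac{5 x}{7} + \frac{6 q}{7}$)
$k{\left(a,P \right)} = -3 - 4 a^{2}$ ($k{\left(a,P \right)} = -3 + - 4 a a = -3 - 4 a^{2}$)
$j{\left(U \right)} = - \frac{5}{7} + 2 U^{2}$ ($j{\left(U \right)} = \left(U^{2} + U U\right) + \left(\frac{5}{7} \left(-1\right) + \frac{6}{7} \cdot 0\right) = \left(U^{2} + U^{2}\right) + \left(- \frac{5}{7} + 0\right) = 2 U^{2} - \frac{5}{7} = - \frac{5}{7} + 2 U^{2}$)
$\left(-30 + j{\left(-3 \right)}\right) k{\left(7,-12 \right)} = \left(-30 - \left(\frac{5}{7} - 2 \left(-3\right)^{2}\right)\right) \left(-3 - 4 \cdot 7^{2}\right) = \left(-30 + \left(- \frac{5}{7} + 2 \cdot 9\right)\right) \left(-3 - 196\right) = \left(-30 + \left(- \frac{5}{7} + 18\right)\right) \left(-3 - 196\right) = \left(-30 + \frac{121}{7}\right) \left(-199\right) = \left(- \frac{89}{7}\right) \left(-199\right) = \frac{17711}{7}$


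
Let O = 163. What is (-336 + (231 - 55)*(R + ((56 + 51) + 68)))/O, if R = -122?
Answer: 8992/163 ≈ 55.166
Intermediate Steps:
(-336 + (231 - 55)*(R + ((56 + 51) + 68)))/O = (-336 + (231 - 55)*(-122 + ((56 + 51) + 68)))/163 = (-336 + 176*(-122 + (107 + 68)))/163 = (-336 + 176*(-122 + 175))/163 = (-336 + 176*53)/163 = (-336 + 9328)/163 = (1/163)*8992 = 8992/163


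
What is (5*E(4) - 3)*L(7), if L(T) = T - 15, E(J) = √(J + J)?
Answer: 24 - 80*√2 ≈ -89.137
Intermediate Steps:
E(J) = √2*√J (E(J) = √(2*J) = √2*√J)
L(T) = -15 + T
(5*E(4) - 3)*L(7) = (5*(√2*√4) - 3)*(-15 + 7) = (5*(√2*2) - 3)*(-8) = (5*(2*√2) - 3)*(-8) = (10*√2 - 3)*(-8) = (-3 + 10*√2)*(-8) = 24 - 80*√2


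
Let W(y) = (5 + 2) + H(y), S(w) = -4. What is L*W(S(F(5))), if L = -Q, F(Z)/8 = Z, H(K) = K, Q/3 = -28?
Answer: 252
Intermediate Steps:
Q = -84 (Q = 3*(-28) = -84)
F(Z) = 8*Z
L = 84 (L = -1*(-84) = 84)
W(y) = 7 + y (W(y) = (5 + 2) + y = 7 + y)
L*W(S(F(5))) = 84*(7 - 4) = 84*3 = 252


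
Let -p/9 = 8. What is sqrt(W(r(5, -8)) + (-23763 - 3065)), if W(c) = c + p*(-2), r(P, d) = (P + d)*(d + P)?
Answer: 5*I*sqrt(1067) ≈ 163.32*I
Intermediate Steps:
p = -72 (p = -9*8 = -72)
r(P, d) = (P + d)**2 (r(P, d) = (P + d)*(P + d) = (P + d)**2)
W(c) = 144 + c (W(c) = c - 72*(-2) = c + 144 = 144 + c)
sqrt(W(r(5, -8)) + (-23763 - 3065)) = sqrt((144 + (5 - 8)**2) + (-23763 - 3065)) = sqrt((144 + (-3)**2) - 26828) = sqrt((144 + 9) - 26828) = sqrt(153 - 26828) = sqrt(-26675) = 5*I*sqrt(1067)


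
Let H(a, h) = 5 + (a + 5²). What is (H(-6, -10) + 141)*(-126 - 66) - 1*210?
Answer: -31890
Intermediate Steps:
H(a, h) = 30 + a (H(a, h) = 5 + (a + 25) = 5 + (25 + a) = 30 + a)
(H(-6, -10) + 141)*(-126 - 66) - 1*210 = ((30 - 6) + 141)*(-126 - 66) - 1*210 = (24 + 141)*(-192) - 210 = 165*(-192) - 210 = -31680 - 210 = -31890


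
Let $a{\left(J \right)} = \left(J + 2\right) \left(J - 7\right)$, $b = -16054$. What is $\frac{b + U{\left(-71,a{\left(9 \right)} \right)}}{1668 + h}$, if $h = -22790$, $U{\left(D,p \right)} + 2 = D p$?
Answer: $\frac{8809}{10561} \approx 0.83411$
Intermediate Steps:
$a{\left(J \right)} = \left(-7 + J\right) \left(2 + J\right)$ ($a{\left(J \right)} = \left(2 + J\right) \left(-7 + J\right) = \left(-7 + J\right) \left(2 + J\right)$)
$U{\left(D,p \right)} = -2 + D p$
$\frac{b + U{\left(-71,a{\left(9 \right)} \right)}}{1668 + h} = \frac{-16054 - \left(2 + 71 \left(-14 + 9^{2} - 45\right)\right)}{1668 - 22790} = \frac{-16054 - \left(2 + 71 \left(-14 + 81 - 45\right)\right)}{-21122} = \left(-16054 - 1564\right) \left(- \frac{1}{21122}\right) = \left(-17618\right) \left(- \frac{1}{21122}\right) = \frac{8809}{10561}$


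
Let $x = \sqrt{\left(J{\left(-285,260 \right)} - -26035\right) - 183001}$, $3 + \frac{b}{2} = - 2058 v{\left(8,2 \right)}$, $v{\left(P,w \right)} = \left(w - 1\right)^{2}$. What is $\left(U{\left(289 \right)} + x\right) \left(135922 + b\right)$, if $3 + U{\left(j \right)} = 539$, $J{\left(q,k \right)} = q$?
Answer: $70644800 + 131800 i \sqrt{157251} \approx 7.0645 \cdot 10^{7} + 5.2265 \cdot 10^{7} i$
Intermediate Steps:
$v{\left(P,w \right)} = \left(-1 + w\right)^{2}$
$U{\left(j \right)} = 536$ ($U{\left(j \right)} = -3 + 539 = 536$)
$b = -4122$ ($b = -6 + 2 \left(- 2058 \left(-1 + 2\right)^{2}\right) = -6 + 2 \left(- 2058 \cdot 1^{2}\right) = -6 + 2 \left(\left(-2058\right) 1\right) = -6 + 2 \left(-2058\right) = -6 - 4116 = -4122$)
$x = i \sqrt{157251}$ ($x = \sqrt{\left(-285 - -26035\right) - 183001} = \sqrt{\left(-285 + 26035\right) - 183001} = \sqrt{25750 - 183001} = \sqrt{-157251} = i \sqrt{157251} \approx 396.55 i$)
$\left(U{\left(289 \right)} + x\right) \left(135922 + b\right) = \left(536 + i \sqrt{157251}\right) \left(135922 - 4122\right) = \left(536 + i \sqrt{157251}\right) 131800 = 70644800 + 131800 i \sqrt{157251}$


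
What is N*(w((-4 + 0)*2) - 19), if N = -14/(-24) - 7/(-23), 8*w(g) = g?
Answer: -1225/69 ≈ -17.754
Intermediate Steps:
w(g) = g/8
N = 245/276 (N = -14*(-1/24) - 7*(-1/23) = 7/12 + 7/23 = 245/276 ≈ 0.88768)
N*(w((-4 + 0)*2) - 19) = 245*(((-4 + 0)*2)/8 - 19)/276 = 245*((-4*2)/8 - 19)/276 = 245*((⅛)*(-8) - 19)/276 = 245*(-1 - 19)/276 = (245/276)*(-20) = -1225/69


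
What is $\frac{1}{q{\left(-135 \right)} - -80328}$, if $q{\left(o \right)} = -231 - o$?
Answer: $\frac{1}{80232} \approx 1.2464 \cdot 10^{-5}$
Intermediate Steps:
$\frac{1}{q{\left(-135 \right)} - -80328} = \frac{1}{\left(-231 - -135\right) - -80328} = \frac{1}{\left(-231 + 135\right) + 80328} = \frac{1}{-96 + 80328} = \frac{1}{80232}$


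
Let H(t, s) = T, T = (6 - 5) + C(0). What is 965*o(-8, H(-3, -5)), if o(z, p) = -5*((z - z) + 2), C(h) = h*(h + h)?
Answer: -9650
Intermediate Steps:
C(h) = 2*h² (C(h) = h*(2*h) = 2*h²)
T = 1 (T = (6 - 5) + 2*0² = 1 + 2*0 = 1 + 0 = 1)
H(t, s) = 1
o(z, p) = -10 (o(z, p) = -5*(0 + 2) = -5*2 = -10)
965*o(-8, H(-3, -5)) = 965*(-10) = -9650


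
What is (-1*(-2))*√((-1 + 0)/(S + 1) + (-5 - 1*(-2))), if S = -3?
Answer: I*√10 ≈ 3.1623*I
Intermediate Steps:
(-1*(-2))*√((-1 + 0)/(S + 1) + (-5 - 1*(-2))) = (-1*(-2))*√((-1 + 0)/(-3 + 1) + (-5 - 1*(-2))) = 2*√(-1/(-2) + (-5 + 2)) = 2*√(-1*(-½) - 3) = 2*√(½ - 3) = 2*√(-5/2) = 2*(I*√10/2) = I*√10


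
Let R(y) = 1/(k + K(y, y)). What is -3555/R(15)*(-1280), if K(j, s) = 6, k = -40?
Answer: -154713600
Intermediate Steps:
R(y) = -1/34 (R(y) = 1/(-40 + 6) = 1/(-34) = -1/34)
-3555/R(15)*(-1280) = -3555/(-1/34)*(-1280) = -3555*(-34)*(-1280) = 120870*(-1280) = -154713600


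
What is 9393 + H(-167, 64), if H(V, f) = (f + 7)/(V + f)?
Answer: 967408/103 ≈ 9392.3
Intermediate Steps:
H(V, f) = (7 + f)/(V + f)
9393 + H(-167, 64) = 9393 + (7 + 64)/(-167 + 64) = 9393 + 71/(-103) = 9393 - 1/103*71 = 9393 - 71/103 = 967408/103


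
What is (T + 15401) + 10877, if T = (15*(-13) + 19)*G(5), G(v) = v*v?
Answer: 21878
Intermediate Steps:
G(v) = v**2
T = -4400 (T = (15*(-13) + 19)*5**2 = (-195 + 19)*25 = -176*25 = -4400)
(T + 15401) + 10877 = (-4400 + 15401) + 10877 = 11001 + 10877 = 21878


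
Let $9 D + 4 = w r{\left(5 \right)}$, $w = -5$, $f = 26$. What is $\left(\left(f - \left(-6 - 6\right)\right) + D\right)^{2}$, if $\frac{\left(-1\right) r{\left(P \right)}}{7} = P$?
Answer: $3249$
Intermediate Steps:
$r{\left(P \right)} = - 7 P$
$D = 19$ ($D = - \frac{4}{9} + \frac{\left(-5\right) \left(\left(-7\right) 5\right)}{9} = - \frac{4}{9} + \frac{\left(-5\right) \left(-35\right)}{9} = - \frac{4}{9} + \frac{1}{9} \cdot 175 = - \frac{4}{9} + \frac{175}{9} = 19$)
$\left(\left(f - \left(-6 - 6\right)\right) + D\right)^{2} = \left(\left(26 - \left(-6 - 6\right)\right) + 19\right)^{2} = \left(\left(26 - -12\right) + 19\right)^{2} = \left(\left(26 + 12\right) + 19\right)^{2} = \left(38 + 19\right)^{2} = 57^{2} = 3249$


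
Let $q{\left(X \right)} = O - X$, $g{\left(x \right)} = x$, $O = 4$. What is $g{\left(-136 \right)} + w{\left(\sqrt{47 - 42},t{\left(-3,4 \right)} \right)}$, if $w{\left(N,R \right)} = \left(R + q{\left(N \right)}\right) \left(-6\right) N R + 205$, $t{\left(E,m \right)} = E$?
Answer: $-21 + 18 \sqrt{5} \approx 19.249$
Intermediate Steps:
$q{\left(X \right)} = 4 - X$
$w{\left(N,R \right)} = 205 + N R \left(-24 - 6 R + 6 N\right)$ ($w{\left(N,R \right)} = \left(R - \left(-4 + N\right)\right) \left(-6\right) N R + 205 = \left(4 + R - N\right) \left(-6\right) N R + 205 = \left(-24 - 6 R + 6 N\right) N R + 205 = N \left(-24 - 6 R + 6 N\right) R + 205 = N R \left(-24 - 6 R + 6 N\right) + 205 = 205 + N R \left(-24 - 6 R + 6 N\right)$)
$g{\left(-136 \right)} + w{\left(\sqrt{47 - 42},t{\left(-3,4 \right)} \right)} = -136 + \left(205 - 6 \sqrt{47 - 42} \left(-3\right)^{2} + 6 \sqrt{47 - 42} \left(-3\right) \left(-4 + \sqrt{47 - 42}\right)\right) = -136 + \left(205 - 6 \sqrt{5} \cdot 9 + 6 \sqrt{5} \left(-3\right) \left(-4 + \sqrt{5}\right)\right) = -136 - \left(-205 + 54 \sqrt{5} + 18 \sqrt{5} \left(-4 + \sqrt{5}\right)\right) = 69 - 54 \sqrt{5} - 18 \sqrt{5} \left(-4 + \sqrt{5}\right)$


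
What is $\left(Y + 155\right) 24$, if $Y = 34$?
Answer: $4536$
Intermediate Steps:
$\left(Y + 155\right) 24 = \left(34 + 155\right) 24 = 189 \cdot 24 = 4536$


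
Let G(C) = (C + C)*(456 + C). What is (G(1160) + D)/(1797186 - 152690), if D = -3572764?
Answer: 44089/411124 ≈ 0.10724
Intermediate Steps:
G(C) = 2*C*(456 + C) (G(C) = (2*C)*(456 + C) = 2*C*(456 + C))
(G(1160) + D)/(1797186 - 152690) = (2*1160*(456 + 1160) - 3572764)/(1797186 - 152690) = (2*1160*1616 - 3572764)/1644496 = (3749120 - 3572764)*(1/1644496) = 176356*(1/1644496) = 44089/411124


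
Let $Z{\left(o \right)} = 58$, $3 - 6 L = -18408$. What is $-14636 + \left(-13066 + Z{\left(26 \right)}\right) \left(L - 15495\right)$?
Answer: $161629276$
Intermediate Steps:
$L = \frac{6137}{2}$ ($L = \frac{1}{2} - -3068 = \frac{1}{2} + 3068 = \frac{6137}{2} \approx 3068.5$)
$-14636 + \left(-13066 + Z{\left(26 \right)}\right) \left(L - 15495\right) = -14636 + \left(-13066 + 58\right) \left(\frac{6137}{2} - 15495\right) = -14636 - -161643912 = -14636 + 161643912 = 161629276$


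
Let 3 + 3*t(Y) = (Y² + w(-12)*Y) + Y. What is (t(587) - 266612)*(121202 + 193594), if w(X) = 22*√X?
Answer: -47710796556 + 2710183696*I*√3 ≈ -4.7711e+10 + 4.6942e+9*I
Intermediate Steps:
t(Y) = -1 + Y/3 + Y²/3 + 44*I*Y*√3/3 (t(Y) = -1 + ((Y² + (22*√(-12))*Y) + Y)/3 = -1 + ((Y² + (22*(2*I*√3))*Y) + Y)/3 = -1 + ((Y² + (44*I*√3)*Y) + Y)/3 = -1 + ((Y² + 44*I*Y*√3) + Y)/3 = -1 + (Y + Y² + 44*I*Y*√3)/3 = -1 + (Y/3 + Y²/3 + 44*I*Y*√3/3) = -1 + Y/3 + Y²/3 + 44*I*Y*√3/3)
(t(587) - 266612)*(121202 + 193594) = ((-1 + (⅓)*587 + (⅓)*587² + (44/3)*I*587*√3) - 266612)*(121202 + 193594) = ((-1 + 587/3 + (⅓)*344569 + 25828*I*√3/3) - 266612)*314796 = ((-1 + 587/3 + 344569/3 + 25828*I*√3/3) - 266612)*314796 = ((115051 + 25828*I*√3/3) - 266612)*314796 = (-151561 + 25828*I*√3/3)*314796 = -47710796556 + 2710183696*I*√3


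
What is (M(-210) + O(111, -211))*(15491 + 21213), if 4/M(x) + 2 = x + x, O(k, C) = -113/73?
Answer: -880492256/15403 ≈ -57164.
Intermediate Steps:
O(k, C) = -113/73 (O(k, C) = -113*1/73 = -113/73)
M(x) = 4/(-2 + 2*x) (M(x) = 4/(-2 + (x + x)) = 4/(-2 + 2*x))
(M(-210) + O(111, -211))*(15491 + 21213) = (2/(-1 - 210) - 113/73)*(15491 + 21213) = (2/(-211) - 113/73)*36704 = (2*(-1/211) - 113/73)*36704 = (-2/211 - 113/73)*36704 = -23989/15403*36704 = -880492256/15403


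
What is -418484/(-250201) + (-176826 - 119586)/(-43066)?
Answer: 46092505378/5387578133 ≈ 8.5553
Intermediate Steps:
-418484/(-250201) + (-176826 - 119586)/(-43066) = -418484*(-1/250201) - 296412*(-1/43066) = 418484/250201 + 148206/21533 = 46092505378/5387578133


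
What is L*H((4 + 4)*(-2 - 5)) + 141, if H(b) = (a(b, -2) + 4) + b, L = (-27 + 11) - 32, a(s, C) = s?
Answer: 5325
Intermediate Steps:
L = -48 (L = -16 - 32 = -48)
H(b) = 4 + 2*b (H(b) = (b + 4) + b = (4 + b) + b = 4 + 2*b)
L*H((4 + 4)*(-2 - 5)) + 141 = -48*(4 + 2*((4 + 4)*(-2 - 5))) + 141 = -48*(4 + 2*(8*(-7))) + 141 = -48*(4 + 2*(-56)) + 141 = -48*(4 - 112) + 141 = -48*(-108) + 141 = 5184 + 141 = 5325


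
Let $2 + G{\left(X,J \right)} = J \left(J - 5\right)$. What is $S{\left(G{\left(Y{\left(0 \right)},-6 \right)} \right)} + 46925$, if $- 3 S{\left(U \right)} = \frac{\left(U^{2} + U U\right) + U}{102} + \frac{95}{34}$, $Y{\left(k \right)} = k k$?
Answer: $\frac{1594501}{34} \approx 46897.0$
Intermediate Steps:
$Y{\left(k \right)} = k^{2}$
$G{\left(X,J \right)} = -2 + J \left(-5 + J\right)$ ($G{\left(X,J \right)} = -2 + J \left(J - 5\right) = -2 + J \left(-5 + J\right)$)
$S{\left(U \right)} = - \frac{95}{102} - \frac{U^{2}}{153} - \frac{U}{306}$ ($S{\left(U \right)} = - \frac{\frac{\left(U^{2} + U U\right) + U}{102} + \frac{95}{34}}{3} = - \frac{\left(\left(U^{2} + U^{2}\right) + U\right) \frac{1}{102} + 95 \cdot \frac{1}{34}}{3} = - \frac{\left(2 U^{2} + U\right) \frac{1}{102} + \frac{95}{34}}{3} = - \frac{\left(U + 2 U^{2}\right) \frac{1}{102} + \frac{95}{34}}{3} = - \frac{\left(\frac{U^{2}}{51} + \frac{U}{102}\right) + \frac{95}{34}}{3} = - \frac{\frac{95}{34} + \frac{U^{2}}{51} + \frac{U}{102}}{3} = - \frac{95}{102} - \frac{U^{2}}{153} - \frac{U}{306}$)
$S{\left(G{\left(Y{\left(0 \right)},-6 \right)} \right)} + 46925 = \left(- \frac{95}{102} - \frac{\left(-2 + \left(-6\right)^{2} - -30\right)^{2}}{153} - \frac{-2 + \left(-6\right)^{2} - -30}{306}\right) + 46925 = \left(- \frac{95}{102} - \frac{\left(-2 + 36 + 30\right)^{2}}{153} - \frac{-2 + 36 + 30}{306}\right) + 46925 = \left(- \frac{95}{102} - \frac{64^{2}}{153} - \frac{32}{153}\right) + 46925 = \left(- \frac{95}{102} - \frac{4096}{153} - \frac{32}{153}\right) + 46925 = - \frac{949}{34} + 46925 = \frac{1594501}{34}$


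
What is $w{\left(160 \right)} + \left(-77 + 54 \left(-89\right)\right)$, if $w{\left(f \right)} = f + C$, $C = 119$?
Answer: $-4604$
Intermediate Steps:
$w{\left(f \right)} = 119 + f$ ($w{\left(f \right)} = f + 119 = 119 + f$)
$w{\left(160 \right)} + \left(-77 + 54 \left(-89\right)\right) = \left(119 + 160\right) + \left(-77 + 54 \left(-89\right)\right) = 279 - 4883 = -4604$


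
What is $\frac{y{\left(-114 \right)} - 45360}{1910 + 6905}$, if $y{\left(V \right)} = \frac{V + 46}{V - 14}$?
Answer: $- \frac{1451503}{282080} \approx -5.1457$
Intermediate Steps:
$y{\left(V \right)} = \frac{46 + V}{-14 + V}$
$\frac{y{\left(-114 \right)} - 45360}{1910 + 6905} = \frac{\frac{46 - 114}{-14 - 114} - 45360}{1910 + 6905} = \frac{\frac{1}{-128} \left(-68\right) - 45360}{8815} = \left(\left(- \frac{1}{128}\right) \left(-68\right) - 45360\right) \frac{1}{8815} = \left(\frac{17}{32} - 45360\right) \frac{1}{8815} = \left(- \frac{1451503}{32}\right) \frac{1}{8815} = - \frac{1451503}{282080}$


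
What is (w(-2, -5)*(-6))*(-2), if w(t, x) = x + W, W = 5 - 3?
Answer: -36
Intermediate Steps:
W = 2
w(t, x) = 2 + x (w(t, x) = x + 2 = 2 + x)
(w(-2, -5)*(-6))*(-2) = ((2 - 5)*(-6))*(-2) = -3*(-6)*(-2) = 18*(-2) = -36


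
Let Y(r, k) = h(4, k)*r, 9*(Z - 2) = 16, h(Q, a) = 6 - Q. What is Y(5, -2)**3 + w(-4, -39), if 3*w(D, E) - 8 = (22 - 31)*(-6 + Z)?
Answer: 3028/3 ≈ 1009.3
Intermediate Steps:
Z = 34/9 (Z = 2 + (1/9)*16 = 2 + 16/9 = 34/9 ≈ 3.7778)
Y(r, k) = 2*r (Y(r, k) = (6 - 1*4)*r = (6 - 4)*r = 2*r)
w(D, E) = 28/3 (w(D, E) = 8/3 + ((22 - 31)*(-6 + 34/9))/3 = 8/3 + (-9*(-20/9))/3 = 8/3 + (1/3)*20 = 8/3 + 20/3 = 28/3)
Y(5, -2)**3 + w(-4, -39) = (2*5)**3 + 28/3 = 10**3 + 28/3 = 1000 + 28/3 = 3028/3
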